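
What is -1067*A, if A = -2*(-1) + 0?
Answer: -2134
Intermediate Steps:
A = 2 (A = 2 + 0 = 2)
-1067*A = -1067*2 = -2134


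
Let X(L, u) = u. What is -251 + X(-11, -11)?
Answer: -262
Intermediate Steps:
-251 + X(-11, -11) = -251 - 11 = -262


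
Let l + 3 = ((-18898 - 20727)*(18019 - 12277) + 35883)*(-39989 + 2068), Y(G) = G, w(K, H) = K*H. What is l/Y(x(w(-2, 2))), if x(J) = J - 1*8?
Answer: -718890097292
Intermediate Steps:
w(K, H) = H*K
x(J) = -8 + J (x(J) = J - 8 = -8 + J)
l = 8626681167504 (l = -3 + ((-18898 - 20727)*(18019 - 12277) + 35883)*(-39989 + 2068) = -3 + (-39625*5742 + 35883)*(-37921) = -3 + (-227526750 + 35883)*(-37921) = -3 - 227490867*(-37921) = -3 + 8626681167507 = 8626681167504)
l/Y(x(w(-2, 2))) = 8626681167504/(-8 + 2*(-2)) = 8626681167504/(-8 - 4) = 8626681167504/(-12) = 8626681167504*(-1/12) = -718890097292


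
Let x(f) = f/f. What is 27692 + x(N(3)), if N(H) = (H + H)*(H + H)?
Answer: 27693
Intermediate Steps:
N(H) = 4*H² (N(H) = (2*H)*(2*H) = 4*H²)
x(f) = 1
27692 + x(N(3)) = 27692 + 1 = 27693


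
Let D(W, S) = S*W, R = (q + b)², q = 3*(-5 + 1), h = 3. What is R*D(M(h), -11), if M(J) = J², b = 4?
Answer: -6336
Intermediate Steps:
q = -12 (q = 3*(-4) = -12)
R = 64 (R = (-12 + 4)² = (-8)² = 64)
R*D(M(h), -11) = 64*(-11*3²) = 64*(-11*9) = 64*(-99) = -6336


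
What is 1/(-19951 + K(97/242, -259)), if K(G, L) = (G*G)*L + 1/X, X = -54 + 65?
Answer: -58564/1170841971 ≈ -5.0019e-5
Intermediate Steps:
X = 11
K(G, L) = 1/11 + L*G² (K(G, L) = (G*G)*L + 1/11 = G²*L + 1/11 = L*G² + 1/11 = 1/11 + L*G²)
1/(-19951 + K(97/242, -259)) = 1/(-19951 + (1/11 - 259*(97/242)²)) = 1/(-19951 + (1/11 - 259*9409/58564)) = 1/(-19951 + (1/11 - 2436931/58564)) = 1/(-19951 - 2431607/58564) = 1/(-1170841971/58564) = -58564/1170841971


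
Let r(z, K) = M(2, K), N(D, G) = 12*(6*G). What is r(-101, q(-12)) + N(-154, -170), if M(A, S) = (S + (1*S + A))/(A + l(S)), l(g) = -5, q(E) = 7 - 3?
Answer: -36730/3 ≈ -12243.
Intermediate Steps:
q(E) = 4
N(D, G) = 72*G
M(A, S) = (A + 2*S)/(-5 + A) (M(A, S) = (S + (1*S + A))/(A - 5) = (S + (S + A))/(-5 + A) = (S + (A + S))/(-5 + A) = (A + 2*S)/(-5 + A))
r(z, K) = -⅔ - 2*K/3 (r(z, K) = (2 + 2*K)/(-5 + 2) = (2 + 2*K)/(-3) = -(2 + 2*K)/3 = -⅔ - 2*K/3)
r(-101, q(-12)) + N(-154, -170) = (-⅔ - ⅔*4) + 72*(-170) = (-⅔ - 8/3) - 12240 = -10/3 - 12240 = -36730/3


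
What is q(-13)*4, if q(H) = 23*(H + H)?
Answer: -2392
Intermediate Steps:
q(H) = 46*H (q(H) = 23*(2*H) = 46*H)
q(-13)*4 = (46*(-13))*4 = -598*4 = -2392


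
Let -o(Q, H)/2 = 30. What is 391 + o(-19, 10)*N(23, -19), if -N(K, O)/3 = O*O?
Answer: 65371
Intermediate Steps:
N(K, O) = -3*O**2 (N(K, O) = -3*O*O = -3*O**2)
o(Q, H) = -60 (o(Q, H) = -2*30 = -60)
391 + o(-19, 10)*N(23, -19) = 391 - (-180)*(-19)**2 = 391 - (-180)*361 = 391 - 60*(-1083) = 391 + 64980 = 65371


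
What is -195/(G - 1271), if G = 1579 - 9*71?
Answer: 195/331 ≈ 0.58912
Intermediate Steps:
G = 940 (G = 1579 - 1*639 = 1579 - 639 = 940)
-195/(G - 1271) = -195/(940 - 1271) = -195/(-331) = -195*(-1/331) = 195/331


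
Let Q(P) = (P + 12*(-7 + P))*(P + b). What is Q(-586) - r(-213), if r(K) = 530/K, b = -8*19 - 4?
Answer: 1217270822/213 ≈ 5.7149e+6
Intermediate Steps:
b = -156 (b = -152 - 4 = -156)
Q(P) = (-156 + P)*(-84 + 13*P) (Q(P) = (P + 12*(-7 + P))*(P - 156) = (P + (-84 + 12*P))*(-156 + P) = (-84 + 13*P)*(-156 + P) = (-156 + P)*(-84 + 13*P))
Q(-586) - r(-213) = (13104 - 2112*(-586) + 13*(-586)²) - 530/(-213) = (13104 + 1237632 + 13*343396) - 530*(-1)/213 = (13104 + 1237632 + 4464148) - 1*(-530/213) = 5714884 + 530/213 = 1217270822/213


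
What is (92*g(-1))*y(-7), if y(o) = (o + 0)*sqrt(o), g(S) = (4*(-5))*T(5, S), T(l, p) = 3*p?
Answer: -38640*I*sqrt(7) ≈ -1.0223e+5*I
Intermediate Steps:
g(S) = -60*S (g(S) = (4*(-5))*(3*S) = -60*S)
y(o) = o**(3/2) (y(o) = o*sqrt(o) = o**(3/2))
(92*g(-1))*y(-7) = (92*(-60*(-1)))*(-7)**(3/2) = (92*60)*(-7*I*sqrt(7)) = 5520*(-7*I*sqrt(7)) = -38640*I*sqrt(7)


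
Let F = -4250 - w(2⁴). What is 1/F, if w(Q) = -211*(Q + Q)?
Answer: 1/2502 ≈ 0.00039968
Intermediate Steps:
w(Q) = -422*Q
F = 2502 (F = -4250 - (-422)*2⁴ = -4250 - (-422)*16 = -4250 - 1*(-6752) = -4250 + 6752 = 2502)
1/F = 1/2502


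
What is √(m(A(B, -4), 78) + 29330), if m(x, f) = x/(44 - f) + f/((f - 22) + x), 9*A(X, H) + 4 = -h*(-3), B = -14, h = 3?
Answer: √79062064467622/51918 ≈ 171.26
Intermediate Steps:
A(X, H) = 5/9 (A(X, H) = -4/9 + (-1*3*(-3))/9 = -4/9 + (-3*(-3))/9 = -4/9 + (⅑)*9 = -4/9 + 1 = 5/9)
m(x, f) = f/(-22 + f + x) + x/(44 - f) (m(x, f) = x/(44 - f) + f/((-22 + f) + x) = x/(44 - f) + f/(-22 + f + x) = f/(-22 + f + x) + x/(44 - f))
√(m(A(B, -4), 78) + 29330) = √((78² - (5/9)² - 44*78 + 22*(5/9) - 1*78*5/9)/(968 + 78² - 66*78 - 44*5/9 + 78*(5/9)) + 29330) = √((6084 - 1*25/81 - 3432 + 110/9 - 130/3)/(968 + 6084 - 5148 - 220/9 + 130/3) + 29330) = √((6084 - 25/81 - 3432 + 110/9 - 130/3)/(17306/9) + 29330) = √((9/17306)*(212267/81) + 29330) = √(212267/155754 + 29330) = √(4568477087/155754) = √79062064467622/51918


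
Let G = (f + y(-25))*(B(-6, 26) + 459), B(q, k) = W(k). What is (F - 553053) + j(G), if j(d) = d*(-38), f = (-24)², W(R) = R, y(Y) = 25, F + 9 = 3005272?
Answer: -8624220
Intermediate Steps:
F = 3005263 (F = -9 + 3005272 = 3005263)
B(q, k) = k
f = 576
G = 291485 (G = (576 + 25)*(26 + 459) = 601*485 = 291485)
j(d) = -38*d
(F - 553053) + j(G) = (3005263 - 553053) - 38*291485 = 2452210 - 11076430 = -8624220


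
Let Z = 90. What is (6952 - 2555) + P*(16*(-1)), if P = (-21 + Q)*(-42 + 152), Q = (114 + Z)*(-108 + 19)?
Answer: 31995917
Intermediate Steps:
Q = -18156 (Q = (114 + 90)*(-108 + 19) = 204*(-89) = -18156)
P = -1999470 (P = (-21 - 18156)*(-42 + 152) = -18177*110 = -1999470)
(6952 - 2555) + P*(16*(-1)) = (6952 - 2555) - 31991520*(-1) = 4397 - 1999470*(-16) = 4397 + 31991520 = 31995917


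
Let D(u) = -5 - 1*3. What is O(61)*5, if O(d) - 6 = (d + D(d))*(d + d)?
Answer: 32360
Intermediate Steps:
D(u) = -8 (D(u) = -5 - 3 = -8)
O(d) = 6 + 2*d*(-8 + d) (O(d) = 6 + (d - 8)*(d + d) = 6 + (-8 + d)*(2*d) = 6 + 2*d*(-8 + d))
O(61)*5 = (6 - 16*61 + 2*61²)*5 = (6 - 976 + 2*3721)*5 = (6 - 976 + 7442)*5 = 6472*5 = 32360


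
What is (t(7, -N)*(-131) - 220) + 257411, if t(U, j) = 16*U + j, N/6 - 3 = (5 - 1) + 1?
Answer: 248807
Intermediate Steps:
N = 48 (N = 18 + 6*((5 - 1) + 1) = 18 + 6*(4 + 1) = 18 + 6*5 = 18 + 30 = 48)
t(U, j) = j + 16*U
(t(7, -N)*(-131) - 220) + 257411 = ((-1*48 + 16*7)*(-131) - 220) + 257411 = ((-48 + 112)*(-131) - 220) + 257411 = (64*(-131) - 220) + 257411 = (-8384 - 220) + 257411 = -8604 + 257411 = 248807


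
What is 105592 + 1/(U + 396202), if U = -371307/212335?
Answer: 8883157229102231/84127180363 ≈ 1.0559e+5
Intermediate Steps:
U = -371307/212335 (U = -371307*1/212335 = -371307/212335 ≈ -1.7487)
105592 + 1/(U + 396202) = 105592 + 1/(-371307/212335 + 396202) = 105592 + 1/(84127180363/212335) = 105592 + 212335/84127180363 = 8883157229102231/84127180363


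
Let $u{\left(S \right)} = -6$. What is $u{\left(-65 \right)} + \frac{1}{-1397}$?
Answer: $- \frac{8383}{1397} \approx -6.0007$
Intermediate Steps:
$u{\left(-65 \right)} + \frac{1}{-1397} = -6 + \frac{1}{-1397} = -6 - \frac{1}{1397} = - \frac{8383}{1397}$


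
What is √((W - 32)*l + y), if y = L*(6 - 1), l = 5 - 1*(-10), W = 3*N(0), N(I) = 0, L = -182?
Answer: I*√1390 ≈ 37.283*I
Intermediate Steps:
W = 0 (W = 3*0 = 0)
l = 15 (l = 5 + 10 = 15)
y = -910 (y = -182*(6 - 1) = -182*5 = -910)
√((W - 32)*l + y) = √((0 - 32)*15 - 910) = √(-32*15 - 910) = √(-480 - 910) = √(-1390) = I*√1390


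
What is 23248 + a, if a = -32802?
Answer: -9554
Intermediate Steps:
23248 + a = 23248 - 32802 = -9554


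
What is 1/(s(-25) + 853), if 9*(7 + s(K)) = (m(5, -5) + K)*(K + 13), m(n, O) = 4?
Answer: 1/874 ≈ 0.0011442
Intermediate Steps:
s(K) = -7 + (4 + K)*(13 + K)/9 (s(K) = -7 + ((4 + K)*(K + 13))/9 = -7 + ((4 + K)*(13 + K))/9 = -7 + (4 + K)*(13 + K)/9)
1/(s(-25) + 853) = 1/((-11/9 + (1/9)*(-25)**2 + (17/9)*(-25)) + 853) = 1/((-11/9 + (1/9)*625 - 425/9) + 853) = 1/((-11/9 + 625/9 - 425/9) + 853) = 1/(21 + 853) = 1/874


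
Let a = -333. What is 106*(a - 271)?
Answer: -64024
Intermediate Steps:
106*(a - 271) = 106*(-333 - 271) = 106*(-604) = -64024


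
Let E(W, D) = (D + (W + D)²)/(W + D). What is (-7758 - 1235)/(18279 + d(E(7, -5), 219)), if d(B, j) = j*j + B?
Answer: -17986/132479 ≈ -0.13576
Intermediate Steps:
E(W, D) = (D + (D + W)²)/(D + W)
d(B, j) = B + j² (d(B, j) = j² + B = B + j²)
(-7758 - 1235)/(18279 + d(E(7, -5), 219)) = (-7758 - 1235)/(18279 + ((-5 + 7 - 5/(-5 + 7)) + 219²)) = -8993/(18279 + ((-5 + 7 - 5/2) + 47961)) = -8993/(18279 + (-½ + 47961)) = -8993/(18279 + 95921/2) = -8993/132479/2 = -8993*2/132479 = -17986/132479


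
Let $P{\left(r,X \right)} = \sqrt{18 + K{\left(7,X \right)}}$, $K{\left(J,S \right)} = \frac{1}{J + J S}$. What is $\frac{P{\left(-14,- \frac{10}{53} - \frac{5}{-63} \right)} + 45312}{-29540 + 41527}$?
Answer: $\frac{45312}{11987} + \frac{3 \sqrt{17846974}}{35649338} \approx 3.7804$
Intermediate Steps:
$P{\left(r,X \right)} = \sqrt{18 + \frac{1}{7 \left(1 + X\right)}}$
$\frac{P{\left(-14,- \frac{10}{53} - \frac{5}{-63} \right)} + 45312}{-29540 + 41527} = \frac{\frac{\sqrt{7} \sqrt{\frac{127 + 126 \left(- \frac{10}{53} - \frac{5}{-63}\right)}{1 - \left(- \frac{5}{63} + \frac{10}{53}\right)}}}{7} + 45312}{-29540 + 41527} = \frac{\frac{\sqrt{7} \sqrt{\frac{127 + 126 \left(\left(-10\right) \frac{1}{53} - - \frac{5}{63}\right)}{1 - \frac{365}{3339}}}}{7} + 45312}{11987} = \left(\frac{\sqrt{7} \sqrt{\frac{127 + 126 \left(- \frac{10}{53} + \frac{5}{63}\right)}{1 + \left(- \frac{10}{53} + \frac{5}{63}\right)}}}{7} + 45312\right) \frac{1}{11987} = \left(\frac{\sqrt{7} \sqrt{\frac{127 + 126 \left(- \frac{365}{3339}\right)}{1 - \frac{365}{3339}}}}{7} + 45312\right) \frac{1}{11987} = \left(\frac{\sqrt{7} \sqrt{\frac{127 - \frac{730}{53}}{\frac{2974}{3339}}}}{7} + 45312\right) \frac{1}{11987} = \left(\frac{\sqrt{7} \sqrt{\frac{3339}{2974} \cdot \frac{6001}{53}}}{7} + 45312\right) \frac{1}{11987} = \left(\frac{\sqrt{7} \sqrt{\frac{378063}{2974}}}{7} + 45312\right) \frac{1}{11987} = \left(\frac{\sqrt{7} \frac{3 \sqrt{124928818}}{2974}}{7} + 45312\right) \frac{1}{11987} = \left(\frac{3 \sqrt{17846974}}{2974} + 45312\right) \frac{1}{11987} = \left(45312 + \frac{3 \sqrt{17846974}}{2974}\right) \frac{1}{11987} = \frac{45312}{11987} + \frac{3 \sqrt{17846974}}{35649338}$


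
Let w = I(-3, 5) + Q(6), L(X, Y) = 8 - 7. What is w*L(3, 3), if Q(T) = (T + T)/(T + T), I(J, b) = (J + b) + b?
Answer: 8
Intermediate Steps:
L(X, Y) = 1
I(J, b) = J + 2*b
Q(T) = 1 (Q(T) = (2*T)/((2*T)) = (2*T)*(1/(2*T)) = 1)
w = 8 (w = (-3 + 2*5) + 1 = (-3 + 10) + 1 = 7 + 1 = 8)
w*L(3, 3) = 8*1 = 8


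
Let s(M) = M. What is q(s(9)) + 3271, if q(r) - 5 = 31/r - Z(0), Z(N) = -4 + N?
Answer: 29551/9 ≈ 3283.4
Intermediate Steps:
q(r) = 9 + 31/r (q(r) = 5 + (31/r - (-4 + 0)) = 5 + (31/r - 1*(-4)) = 5 + (31/r + 4) = 5 + (4 + 31/r) = 9 + 31/r)
q(s(9)) + 3271 = (9 + 31/9) + 3271 = 112/9 + 3271 = 29551/9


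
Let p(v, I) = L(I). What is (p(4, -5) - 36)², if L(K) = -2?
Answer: 1444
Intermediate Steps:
p(v, I) = -2
(p(4, -5) - 36)² = (-2 - 36)² = (-38)² = 1444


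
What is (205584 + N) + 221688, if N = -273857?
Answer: 153415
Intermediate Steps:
(205584 + N) + 221688 = (205584 - 273857) + 221688 = -68273 + 221688 = 153415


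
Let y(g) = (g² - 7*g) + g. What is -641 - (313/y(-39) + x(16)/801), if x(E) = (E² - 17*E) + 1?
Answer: -100145927/156195 ≈ -641.16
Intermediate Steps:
x(E) = 1 + E² - 17*E
y(g) = g² - 6*g
-641 - (313/y(-39) + x(16)/801) = -641 - (313/((-39*(-6 - 39))) + (1 + 16² - 17*16)/801) = -641 - (313/((-39*(-45))) + (1 + 256 - 272)*(1/801)) = -641 - (313/1755 - 15*1/801) = -641 - (313*(1/1755) - 5/267) = -641 - (313/1755 - 5/267) = -641 - 1*24932/156195 = -641 - 24932/156195 = -100145927/156195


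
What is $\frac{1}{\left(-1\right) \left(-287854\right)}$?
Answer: $\frac{1}{287854} \approx 3.474 \cdot 10^{-6}$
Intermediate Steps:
$\frac{1}{\left(-1\right) \left(-287854\right)} = \frac{1}{287854}$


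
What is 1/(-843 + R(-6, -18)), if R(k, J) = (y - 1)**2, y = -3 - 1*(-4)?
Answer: -1/843 ≈ -0.0011862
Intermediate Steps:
y = 1 (y = -3 + 4 = 1)
R(k, J) = 0 (R(k, J) = (1 - 1)**2 = 0**2 = 0)
1/(-843 + R(-6, -18)) = 1/(-843 + 0) = 1/(-843) = -1/843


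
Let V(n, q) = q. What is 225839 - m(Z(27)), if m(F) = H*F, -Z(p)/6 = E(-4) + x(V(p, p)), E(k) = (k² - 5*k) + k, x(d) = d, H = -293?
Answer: 122117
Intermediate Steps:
E(k) = k² - 4*k
Z(p) = -192 - 6*p (Z(p) = -6*(-4*(-4 - 4) + p) = -6*(-4*(-8) + p) = -6*(32 + p) = -192 - 6*p)
m(F) = -293*F
225839 - m(Z(27)) = 225839 - (-293)*(-192 - 6*27) = 225839 - (-293)*(-192 - 162) = 225839 - (-293)*(-354) = 225839 - 1*103722 = 225839 - 103722 = 122117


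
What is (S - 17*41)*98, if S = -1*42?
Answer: -72422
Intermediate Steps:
S = -42
(S - 17*41)*98 = (-42 - 17*41)*98 = (-42 - 697)*98 = -739*98 = -72422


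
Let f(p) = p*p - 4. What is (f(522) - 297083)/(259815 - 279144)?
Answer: 8201/6443 ≈ 1.2729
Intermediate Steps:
f(p) = -4 + p² (f(p) = p² - 4 = -4 + p²)
(f(522) - 297083)/(259815 - 279144) = ((-4 + 522²) - 297083)/(259815 - 279144) = ((-4 + 272484) - 297083)/(-19329) = (272480 - 297083)*(-1/19329) = -24603*(-1/19329) = 8201/6443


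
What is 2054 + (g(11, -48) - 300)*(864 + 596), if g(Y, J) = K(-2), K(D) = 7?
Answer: -425726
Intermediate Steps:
g(Y, J) = 7
2054 + (g(11, -48) - 300)*(864 + 596) = 2054 + (7 - 300)*(864 + 596) = 2054 - 293*1460 = 2054 - 427780 = -425726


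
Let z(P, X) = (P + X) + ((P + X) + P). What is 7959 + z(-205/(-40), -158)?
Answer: 61267/8 ≈ 7658.4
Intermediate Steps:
z(P, X) = 2*X + 3*P (z(P, X) = (P + X) + (X + 2*P) = 2*X + 3*P)
7959 + z(-205/(-40), -158) = 7959 + (2*(-158) + 3*(-205/(-40))) = 7959 + (-316 + 3*(-205*(-1/40))) = 7959 + (-316 + 3*(41/8)) = 7959 + (-316 + 123/8) = 7959 - 2405/8 = 61267/8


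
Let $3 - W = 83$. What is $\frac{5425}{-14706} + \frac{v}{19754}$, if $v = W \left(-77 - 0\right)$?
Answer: $- \frac{1184035}{20750166} \approx -0.057061$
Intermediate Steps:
$W = -80$ ($W = 3 - 83 = -80$)
$v = 6160$ ($v = - 80 \left(-77 - 0\right) = - 80 \left(-77 + 0\right) = \left(-80\right) \left(-77\right) = 6160$)
$\frac{5425}{-14706} + \frac{v}{19754} = \frac{5425}{-14706} + \frac{6160}{19754} = 5425 \left(- \frac{1}{14706}\right) + 6160 \cdot \frac{1}{19754} = - \frac{5425}{14706} + \frac{440}{1411} = - \frac{1184035}{20750166}$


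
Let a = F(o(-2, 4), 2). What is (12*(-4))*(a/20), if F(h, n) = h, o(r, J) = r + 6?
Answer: -48/5 ≈ -9.6000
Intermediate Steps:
o(r, J) = 6 + r
a = 4 (a = 6 - 2 = 4)
(12*(-4))*(a/20) = (12*(-4))*(4/20) = -192/20 = -48*⅕ = -48/5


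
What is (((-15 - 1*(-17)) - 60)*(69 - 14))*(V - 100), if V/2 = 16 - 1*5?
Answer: 248820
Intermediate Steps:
V = 22 (V = 2*(16 - 1*5) = 2*(16 - 5) = 2*11 = 22)
(((-15 - 1*(-17)) - 60)*(69 - 14))*(V - 100) = (((-15 - 1*(-17)) - 60)*(69 - 14))*(22 - 100) = (((-15 + 17) - 60)*55)*(-78) = ((2 - 60)*55)*(-78) = -58*55*(-78) = -3190*(-78) = 248820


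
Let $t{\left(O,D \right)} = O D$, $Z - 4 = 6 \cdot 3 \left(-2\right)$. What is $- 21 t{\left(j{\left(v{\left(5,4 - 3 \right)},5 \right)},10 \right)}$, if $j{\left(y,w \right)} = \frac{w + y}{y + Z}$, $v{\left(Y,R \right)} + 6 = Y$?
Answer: $\frac{280}{11} \approx 25.455$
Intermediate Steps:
$v{\left(Y,R \right)} = -6 + Y$
$Z = -32$ ($Z = 4 + 6 \cdot 3 \left(-2\right) = 4 + 18 \left(-2\right) = 4 - 36 = -32$)
$j{\left(y,w \right)} = \frac{w + y}{-32 + y}$ ($j{\left(y,w \right)} = \frac{w + y}{y - 32} = \frac{w + y}{-32 + y}$)
$t{\left(O,D \right)} = D O$
$- 21 t{\left(j{\left(v{\left(5,4 - 3 \right)},5 \right)},10 \right)} = - 21 \cdot 10 \frac{5 + \left(-6 + 5\right)}{-32 + \left(-6 + 5\right)} = - 21 \cdot 10 \frac{5 - 1}{-32 - 1} = - 21 \cdot 10 \frac{1}{-33} \cdot 4 = - 21 \cdot 10 \left(\left(- \frac{1}{33}\right) 4\right) = - 21 \cdot 10 \left(- \frac{4}{33}\right) = \left(-21\right) \left(- \frac{40}{33}\right) = \frac{280}{11}$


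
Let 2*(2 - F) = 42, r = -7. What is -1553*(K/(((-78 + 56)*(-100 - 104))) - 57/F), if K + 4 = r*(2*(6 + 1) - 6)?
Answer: -1734701/374 ≈ -4638.2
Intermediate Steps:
F = -19 (F = 2 - ½*42 = 2 - 21 = -19)
K = -60 (K = -4 - 7*(2*(6 + 1) - 6) = -4 - 7*(2*7 - 6) = -4 - 7*(14 - 6) = -4 - 7*8 = -4 - 56 = -60)
-1553*(K/(((-78 + 56)*(-100 - 104))) - 57/F) = -1553*(-60*1/((-100 - 104)*(-78 + 56)) - 57/(-19)) = -1553*(-60/((-22*(-204))) - 57*(-1/19)) = -1553*(-60/4488 + 3) = -1553*(-60*1/4488 + 3) = -1553*(-5/374 + 3) = -1553*1117/374 = -1734701/374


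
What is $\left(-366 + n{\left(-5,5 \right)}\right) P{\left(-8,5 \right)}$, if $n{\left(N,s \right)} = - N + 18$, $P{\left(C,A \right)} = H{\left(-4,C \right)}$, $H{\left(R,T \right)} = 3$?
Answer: $-1029$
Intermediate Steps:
$P{\left(C,A \right)} = 3$
$n{\left(N,s \right)} = 18 - N$
$\left(-366 + n{\left(-5,5 \right)}\right) P{\left(-8,5 \right)} = \left(-366 + \left(18 - -5\right)\right) 3 = \left(-366 + \left(18 + 5\right)\right) 3 = \left(-366 + 23\right) 3 = \left(-343\right) 3 = -1029$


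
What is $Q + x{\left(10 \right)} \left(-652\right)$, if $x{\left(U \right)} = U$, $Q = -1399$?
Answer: $-7919$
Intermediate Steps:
$Q + x{\left(10 \right)} \left(-652\right) = -1399 + 10 \left(-652\right) = -1399 - 6520 = -7919$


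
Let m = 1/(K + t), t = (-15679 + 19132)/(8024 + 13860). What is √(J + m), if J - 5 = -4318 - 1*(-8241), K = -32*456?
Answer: 2*√445043665570829065/21288525 ≈ 62.674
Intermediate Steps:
t = 3453/21884 ≈ 0.15779
K = -14592
J = 3928 (J = 5 + (-4318 - 1*(-8241)) = 5 + (-4318 + 8241) = 5 + 3923 = 3928)
m = -21884/319327875 (m = 1/(-14592 + 3453/21884) = 1/(-319327875/21884) = -21884/319327875 ≈ -6.8531e-5)
√(J + m) = √(3928 - 21884/319327875) = √(1254319871116/319327875) = 2*√445043665570829065/21288525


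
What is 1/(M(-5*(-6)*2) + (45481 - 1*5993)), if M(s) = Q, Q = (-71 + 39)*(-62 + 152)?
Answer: 1/36608 ≈ 2.7316e-5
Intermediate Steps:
Q = -2880 (Q = -32*90 = -2880)
M(s) = -2880
1/(M(-5*(-6)*2) + (45481 - 1*5993)) = 1/(-2880 + (45481 - 1*5993)) = 1/(-2880 + (45481 - 5993)) = 1/(-2880 + 39488) = 1/36608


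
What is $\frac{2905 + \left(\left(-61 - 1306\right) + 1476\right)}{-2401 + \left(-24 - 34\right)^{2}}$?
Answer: $\frac{3014}{963} \approx 3.1298$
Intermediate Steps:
$\frac{2905 + \left(\left(-61 - 1306\right) + 1476\right)}{-2401 + \left(-24 - 34\right)^{2}} = \frac{2905 + \left(-1367 + 1476\right)}{-2401 + \left(-58\right)^{2}} = \frac{2905 + 109}{-2401 + 3364} = \frac{3014}{963}$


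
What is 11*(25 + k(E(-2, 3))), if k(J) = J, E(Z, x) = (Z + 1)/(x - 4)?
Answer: 286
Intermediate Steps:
E(Z, x) = (1 + Z)/(-4 + x)
11*(25 + k(E(-2, 3))) = 11*(25 + (1 - 2)/(-4 + 3)) = 11*(25 - 1/(-1)) = 11*(25 - 1*(-1)) = 11*(25 + 1) = 11*26 = 286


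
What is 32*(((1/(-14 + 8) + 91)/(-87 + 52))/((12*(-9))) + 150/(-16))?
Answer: -169664/567 ≈ -299.23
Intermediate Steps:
32*(((1/(-14 + 8) + 91)/(-87 + 52))/((12*(-9))) + 150/(-16)) = 32*(((1/(-6) + 91)/(-35))/(-108) + 150*(-1/16)) = 32*(((-⅙ + 91)*(-1/35))*(-1/108) - 75/8) = 32*(((545/6)*(-1/35))*(-1/108) - 75/8) = 32*(-109/42*(-1/108) - 75/8) = 32*(109/4536 - 75/8) = 32*(-5302/567) = -169664/567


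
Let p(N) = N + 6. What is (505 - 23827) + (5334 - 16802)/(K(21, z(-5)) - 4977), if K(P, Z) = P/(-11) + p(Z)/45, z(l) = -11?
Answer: -11494814874/492923 ≈ -23320.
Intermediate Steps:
p(N) = 6 + N
K(P, Z) = 2/15 - P/11 + Z/45 (K(P, Z) = P/(-11) + (6 + Z)/45 = P*(-1/11) + (6 + Z)*(1/45) = -P/11 + (2/15 + Z/45) = 2/15 - P/11 + Z/45)
(505 - 23827) + (5334 - 16802)/(K(21, z(-5)) - 4977) = (505 - 23827) + (5334 - 16802)/((2/15 - 1/11*21 + (1/45)*(-11)) - 4977) = -23322 - 11468/((2/15 - 21/11 - 11/45) - 4977) = -23322 - 11468/(-200/99 - 4977) = -23322 - 11468/(-492923/99) = -23322 - 11468*(-99/492923) = -23322 + 1135332/492923 = -11494814874/492923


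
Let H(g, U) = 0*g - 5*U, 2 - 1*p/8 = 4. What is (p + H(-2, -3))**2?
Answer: 1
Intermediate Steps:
p = -16 (p = 16 - 8*4 = 16 - 32 = -16)
H(g, U) = -5*U (H(g, U) = 0 - 5*U = -5*U)
(p + H(-2, -3))**2 = (-16 - 5*(-3))**2 = (-16 + 15)**2 = (-1)**2 = 1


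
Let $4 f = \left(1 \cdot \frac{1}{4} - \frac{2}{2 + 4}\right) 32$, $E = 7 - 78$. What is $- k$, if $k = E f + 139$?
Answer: $- \frac{559}{3} \approx -186.33$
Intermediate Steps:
$E = -71$ ($E = 7 - 78 = -71$)
$f = - \frac{2}{3}$ ($f = \frac{\left(1 \cdot \frac{1}{4} - \frac{2}{2 + 4}\right) 32}{4} = \frac{\left(1 \cdot \frac{1}{4} - \frac{2}{6}\right) 32}{4} = \frac{\left(\frac{1}{4} - \frac{1}{3}\right) 32}{4} = \frac{\left(- \frac{1}{12}\right) 32}{4} = \frac{1}{4} \left(- \frac{8}{3}\right) = - \frac{2}{3} \approx -0.66667$)
$k = \frac{559}{3}$ ($k = \left(-71\right) \left(- \frac{2}{3}\right) + 139 = \frac{142}{3} + 139 = \frac{559}{3} \approx 186.33$)
$- k = \left(-1\right) \frac{559}{3} = - \frac{559}{3}$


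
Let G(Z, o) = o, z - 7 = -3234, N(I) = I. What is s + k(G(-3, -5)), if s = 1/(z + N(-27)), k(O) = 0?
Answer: -1/3254 ≈ -0.00030731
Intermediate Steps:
z = -3227 (z = 7 - 3234 = -3227)
s = -1/3254 (s = 1/(-3227 - 27) = 1/(-3254) = -1/3254 ≈ -0.00030731)
s + k(G(-3, -5)) = -1/3254 + 0 = -1/3254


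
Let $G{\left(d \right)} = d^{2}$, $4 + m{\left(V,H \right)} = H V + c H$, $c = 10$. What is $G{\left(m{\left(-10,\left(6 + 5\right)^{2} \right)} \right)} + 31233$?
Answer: $31249$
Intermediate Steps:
$m{\left(V,H \right)} = -4 + 10 H + H V$ ($m{\left(V,H \right)} = -4 + \left(H V + 10 H\right) = -4 + \left(10 H + H V\right) = -4 + 10 H + H V$)
$G{\left(m{\left(-10,\left(6 + 5\right)^{2} \right)} \right)} + 31233 = \left(-4 + 10 \left(6 + 5\right)^{2} + \left(6 + 5\right)^{2} \left(-10\right)\right)^{2} + 31233 = \left(-4 + 10 \cdot 11^{2} + 11^{2} \left(-10\right)\right)^{2} + 31233 = \left(-4 + 10 \cdot 121 + 121 \left(-10\right)\right)^{2} + 31233 = \left(-4 + 1210 - 1210\right)^{2} + 31233 = \left(-4\right)^{2} + 31233 = 16 + 31233 = 31249$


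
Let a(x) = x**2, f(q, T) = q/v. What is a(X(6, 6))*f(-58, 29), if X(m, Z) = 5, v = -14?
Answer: 725/7 ≈ 103.57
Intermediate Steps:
f(q, T) = -q/14 (f(q, T) = q/(-14) = q*(-1/14) = -q/14)
a(X(6, 6))*f(-58, 29) = 5**2*(-1/14*(-58)) = 25*(29/7) = 725/7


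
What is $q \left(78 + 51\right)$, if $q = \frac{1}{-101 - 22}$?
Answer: $- \frac{43}{41} \approx -1.0488$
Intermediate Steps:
$q = - \frac{1}{123}$ ($q = \frac{1}{-123} = - \frac{1}{123} \approx -0.0081301$)
$q \left(78 + 51\right) = - \frac{78 + 51}{123} = \left(- \frac{1}{123}\right) 129 = - \frac{43}{41}$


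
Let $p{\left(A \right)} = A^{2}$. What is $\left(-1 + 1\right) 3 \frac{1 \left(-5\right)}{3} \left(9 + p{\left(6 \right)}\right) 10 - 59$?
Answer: $-59$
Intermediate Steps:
$\left(-1 + 1\right) 3 \frac{1 \left(-5\right)}{3} \left(9 + p{\left(6 \right)}\right) 10 - 59 = \left(-1 + 1\right) 3 \frac{1 \left(-5\right)}{3} \left(9 + 6^{2}\right) 10 - 59 = 0 \cdot 3 \left(\left(-5\right) \frac{1}{3}\right) \left(9 + 36\right) 10 - 59 = 0 \left(- \frac{5}{3}\right) 45 \cdot 10 - 59 = 0 \cdot 450 - 59 = 0 - 59 = -59$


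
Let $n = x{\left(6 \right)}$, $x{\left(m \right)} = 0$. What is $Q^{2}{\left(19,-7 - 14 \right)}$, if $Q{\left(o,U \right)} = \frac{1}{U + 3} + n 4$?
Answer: $\frac{1}{324} \approx 0.0030864$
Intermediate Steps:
$n = 0$
$Q{\left(o,U \right)} = \frac{1}{3 + U}$ ($Q{\left(o,U \right)} = \frac{1}{U + 3} + 0 \cdot 4 = \frac{1}{3 + U} + 0 = \frac{1}{3 + U}$)
$Q^{2}{\left(19,-7 - 14 \right)} = \left(\frac{1}{3 - 21}\right)^{2} = \left(\frac{1}{-18}\right)^{2} = \left(- \frac{1}{18}\right)^{2} = \frac{1}{324}$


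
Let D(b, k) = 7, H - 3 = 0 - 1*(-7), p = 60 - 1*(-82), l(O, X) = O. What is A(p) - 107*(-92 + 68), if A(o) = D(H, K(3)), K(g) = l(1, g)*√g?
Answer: 2575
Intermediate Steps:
p = 142 (p = 60 + 82 = 142)
K(g) = √g (K(g) = 1*√g = √g)
H = 10 (H = 3 + (0 - 1*(-7)) = 3 + (0 + 7) = 3 + 7 = 10)
A(o) = 7
A(p) - 107*(-92 + 68) = 7 - 107*(-92 + 68) = 7 - 107*(-24) = 7 - 1*(-2568) = 7 + 2568 = 2575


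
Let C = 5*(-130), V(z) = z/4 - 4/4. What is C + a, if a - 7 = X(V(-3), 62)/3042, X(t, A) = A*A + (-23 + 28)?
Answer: -650719/1014 ≈ -641.73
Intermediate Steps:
V(z) = -1 + z/4 (V(z) = z*(¼) - 4*¼ = z/4 - 1 = -1 + z/4)
C = -650
X(t, A) = 5 + A² (X(t, A) = A² + 5 = 5 + A²)
a = 8381/1014 (a = 7 + (5 + 62²)/3042 = 7 + (5 + 3844)*(1/3042) = 7 + 3849*(1/3042) = 7 + 1283/1014 = 8381/1014 ≈ 8.2653)
C + a = -650 + 8381/1014 = -650719/1014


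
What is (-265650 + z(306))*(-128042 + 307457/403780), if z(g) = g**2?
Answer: 4446604155497121/201890 ≈ 2.2025e+10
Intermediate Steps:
(-265650 + z(306))*(-128042 + 307457/403780) = (-265650 + 306**2)*(-128042 + 307457/403780) = (-265650 + 93636)*(-128042 + 307457*(1/403780)) = -172014*(-128042 + 307457/403780) = -172014*(-51700491303/403780) = 4446604155497121/201890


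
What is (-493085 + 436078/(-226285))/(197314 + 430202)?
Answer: -37192725101/47332486020 ≈ -0.78578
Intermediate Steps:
(-493085 + 436078/(-226285))/(197314 + 430202) = (-493085 + 436078*(-1/226285))/627516 = (-493085 - 436078/226285)*(1/627516) = -111578175303/226285*1/627516 = -37192725101/47332486020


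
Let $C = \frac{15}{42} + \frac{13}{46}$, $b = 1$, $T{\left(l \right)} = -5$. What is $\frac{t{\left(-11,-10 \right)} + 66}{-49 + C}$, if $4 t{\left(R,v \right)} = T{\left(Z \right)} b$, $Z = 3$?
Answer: $- \frac{41699}{31144} \approx -1.3389$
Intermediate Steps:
$t{\left(R,v \right)} = - \frac{5}{4}$ ($t{\left(R,v \right)} = \frac{\left(-5\right) 1}{4} = \frac{1}{4} \left(-5\right) = - \frac{5}{4}$)
$C = \frac{103}{161}$ ($C = 15 \cdot \frac{1}{42} + 13 \cdot \frac{1}{46} = \frac{5}{14} + \frac{13}{46} = \frac{103}{161} \approx 0.63975$)
$\frac{t{\left(-11,-10 \right)} + 66}{-49 + C} = \frac{- \frac{5}{4} + 66}{-49 + \frac{103}{161}} = \frac{259}{4 \left(- \frac{7786}{161}\right)} = \frac{259}{4} \left(- \frac{161}{7786}\right) = - \frac{41699}{31144}$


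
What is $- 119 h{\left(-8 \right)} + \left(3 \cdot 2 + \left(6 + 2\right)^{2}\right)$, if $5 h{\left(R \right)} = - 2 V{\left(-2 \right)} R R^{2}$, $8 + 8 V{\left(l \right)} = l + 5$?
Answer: $15302$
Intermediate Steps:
$V{\left(l \right)} = - \frac{3}{8} + \frac{l}{8}$ ($V{\left(l \right)} = -1 + \frac{l + 5}{8} = -1 + \frac{5 + l}{8} = -1 + \left(\frac{5}{8} + \frac{l}{8}\right) = - \frac{3}{8} + \frac{l}{8}$)
$h{\left(R \right)} = \frac{R^{3}}{4}$ ($h{\left(R \right)} = \frac{- 2 \left(- \frac{3}{8} + \frac{1}{8} \left(-2\right)\right) R R^{2}}{5} = \frac{- 2 \left(- \frac{3}{8} - \frac{1}{4}\right) R R^{2}}{5} = \frac{\left(-2\right) \left(- \frac{5}{8}\right) R R^{2}}{5} = \frac{\frac{5 R}{4} R^{2}}{5} = \frac{\frac{5}{4} R^{3}}{5} = \frac{R^{3}}{4}$)
$- 119 h{\left(-8 \right)} + \left(3 \cdot 2 + \left(6 + 2\right)^{2}\right) = - 119 \frac{\left(-8\right)^{3}}{4} + \left(3 \cdot 2 + \left(6 + 2\right)^{2}\right) = - 119 \cdot \frac{1}{4} \left(-512\right) + \left(6 + 8^{2}\right) = \left(-119\right) \left(-128\right) + \left(6 + 64\right) = 15232 + 70 = 15302$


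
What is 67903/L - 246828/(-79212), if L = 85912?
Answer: 2215351631/567105112 ≈ 3.9064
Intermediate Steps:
67903/L - 246828/(-79212) = 67903/85912 - 246828/(-79212) = 67903*(1/85912) - 246828*(-1/79212) = 67903/85912 + 20569/6601 = 2215351631/567105112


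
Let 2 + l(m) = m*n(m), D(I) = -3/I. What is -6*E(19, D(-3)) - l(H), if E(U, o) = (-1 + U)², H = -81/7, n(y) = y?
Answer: -101719/49 ≈ -2075.9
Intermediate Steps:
H = -81/7 (H = -81*⅐ = -81/7 ≈ -11.571)
l(m) = -2 + m² (l(m) = -2 + m*m = -2 + m²)
-6*E(19, D(-3)) - l(H) = -6*(-1 + 19)² - (-2 + (-81/7)²) = -6*18² - (-2 + 6561/49) = -6*324 - 1*6463/49 = -1944 - 6463/49 = -101719/49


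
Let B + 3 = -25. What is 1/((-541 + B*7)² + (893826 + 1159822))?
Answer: 1/2596817 ≈ 3.8509e-7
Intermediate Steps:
B = -28 (B = -3 - 25 = -28)
1/((-541 + B*7)² + (893826 + 1159822)) = 1/((-541 - 28*7)² + (893826 + 1159822)) = 1/((-541 - 196)² + 2053648) = 1/((-737)² + 2053648) = 1/(543169 + 2053648) = 1/2596817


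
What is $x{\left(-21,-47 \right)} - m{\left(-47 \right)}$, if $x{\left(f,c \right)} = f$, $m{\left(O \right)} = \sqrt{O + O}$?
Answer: $-21 - i \sqrt{94} \approx -21.0 - 9.6954 i$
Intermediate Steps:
$m{\left(O \right)} = \sqrt{2} \sqrt{O}$ ($m{\left(O \right)} = \sqrt{2 O} = \sqrt{2} \sqrt{O}$)
$x{\left(-21,-47 \right)} - m{\left(-47 \right)} = -21 - \sqrt{2} \sqrt{-47} = -21 - \sqrt{2} i \sqrt{47} = -21 - i \sqrt{94}$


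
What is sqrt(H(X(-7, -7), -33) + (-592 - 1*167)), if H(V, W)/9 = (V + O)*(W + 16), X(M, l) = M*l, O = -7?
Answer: I*sqrt(7185) ≈ 84.764*I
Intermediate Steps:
H(V, W) = 9*(-7 + V)*(16 + W) (H(V, W) = 9*((V - 7)*(W + 16)) = 9*((-7 + V)*(16 + W)) = 9*(-7 + V)*(16 + W))
sqrt(H(X(-7, -7), -33) + (-592 - 1*167)) = sqrt((-1008 - 63*(-33) + 144*(-7*(-7)) + 9*(-7*(-7))*(-33)) + (-592 - 1*167)) = sqrt((-1008 + 2079 + 144*49 + 9*49*(-33)) + (-592 - 167)) = sqrt((-1008 + 2079 + 7056 - 14553) - 759) = sqrt(-6426 - 759) = sqrt(-7185) = I*sqrt(7185)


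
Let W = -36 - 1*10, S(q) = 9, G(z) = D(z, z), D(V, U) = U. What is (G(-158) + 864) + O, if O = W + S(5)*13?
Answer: 777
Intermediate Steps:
G(z) = z
W = -46 (W = -36 - 10 = -46)
O = 71 (O = -46 + 9*13 = -46 + 117 = 71)
(G(-158) + 864) + O = (-158 + 864) + 71 = 706 + 71 = 777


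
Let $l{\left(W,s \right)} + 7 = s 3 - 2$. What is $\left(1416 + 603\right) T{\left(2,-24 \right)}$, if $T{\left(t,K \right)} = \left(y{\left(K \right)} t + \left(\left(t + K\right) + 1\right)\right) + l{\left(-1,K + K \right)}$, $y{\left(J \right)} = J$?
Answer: $-448218$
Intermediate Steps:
$l{\left(W,s \right)} = -9 + 3 s$ ($l{\left(W,s \right)} = -7 + \left(s 3 - 2\right) = -7 + \left(3 s - 2\right) = -7 + \left(-2 + 3 s\right) = -9 + 3 s$)
$T{\left(t,K \right)} = -8 + t + 7 K + K t$ ($T{\left(t,K \right)} = \left(K t + \left(\left(t + K\right) + 1\right)\right) + \left(-9 + 3 \left(K + K\right)\right) = \left(K t + \left(\left(K + t\right) + 1\right)\right) + \left(-9 + 3 \cdot 2 K\right) = \left(K t + \left(1 + K + t\right)\right) + \left(-9 + 6 K\right) = \left(1 + K + t + K t\right) + \left(-9 + 6 K\right) = -8 + t + 7 K + K t$)
$\left(1416 + 603\right) T{\left(2,-24 \right)} = \left(1416 + 603\right) \left(-8 + 2 + 7 \left(-24\right) - 48\right) = 2019 \left(-8 + 2 - 168 - 48\right) = 2019 \left(-222\right) = -448218$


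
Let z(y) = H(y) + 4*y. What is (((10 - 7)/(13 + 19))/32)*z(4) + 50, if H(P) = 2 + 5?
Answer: 51269/1024 ≈ 50.067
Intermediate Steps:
H(P) = 7
z(y) = 7 + 4*y
(((10 - 7)/(13 + 19))/32)*z(4) + 50 = (((10 - 7)/(13 + 19))/32)*(7 + 4*4) + 50 = ((3/32)*(1/32))*(7 + 16) + 50 = ((3*(1/32))*(1/32))*23 + 50 = ((3/32)*(1/32))*23 + 50 = (3/1024)*23 + 50 = 69/1024 + 50 = 51269/1024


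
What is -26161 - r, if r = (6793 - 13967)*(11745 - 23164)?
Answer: -81946067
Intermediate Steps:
r = 81919906 (r = -7174*(-11419) = 81919906)
-26161 - r = -26161 - 1*81919906 = -26161 - 81919906 = -81946067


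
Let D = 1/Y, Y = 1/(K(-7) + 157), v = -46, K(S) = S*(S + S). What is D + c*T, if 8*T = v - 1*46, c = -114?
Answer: 1566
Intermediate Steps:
K(S) = 2*S² (K(S) = S*(2*S) = 2*S²)
Y = 1/255 (Y = 1/(2*(-7)² + 157) = 1/(2*49 + 157) = 1/(98 + 157) = 1/255 ≈ 0.0039216)
D = 255 (D = 1/(1/255) = 255)
T = -23/2 (T = (-46 - 1*46)/8 = (-46 - 46)/8 = (⅛)*(-92) = -23/2 ≈ -11.500)
D + c*T = 255 - 114*(-23/2) = 255 + 1311 = 1566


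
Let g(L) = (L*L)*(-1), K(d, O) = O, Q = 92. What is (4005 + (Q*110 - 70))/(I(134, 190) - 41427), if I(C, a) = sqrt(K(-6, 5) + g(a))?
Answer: -582256485/1716232424 - 14055*I*sqrt(36095)/1716232424 ≈ -0.33926 - 0.0015559*I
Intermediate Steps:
g(L) = -L**2 (g(L) = L**2*(-1) = -L**2)
I(C, a) = sqrt(5 - a**2)
(4005 + (Q*110 - 70))/(I(134, 190) - 41427) = (4005 + (92*110 - 70))/(sqrt(5 - 1*190**2) - 41427) = (4005 + (10120 - 70))/(sqrt(5 - 1*36100) - 41427) = (4005 + 10050)/(sqrt(5 - 36100) - 41427) = 14055/(sqrt(-36095) - 41427) = 14055/(I*sqrt(36095) - 41427) = 14055/(-41427 + I*sqrt(36095))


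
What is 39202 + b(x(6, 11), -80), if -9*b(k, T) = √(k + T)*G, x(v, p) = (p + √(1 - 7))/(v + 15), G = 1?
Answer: 39202 - √(-35049 + 21*I*√6)/189 ≈ 39202.0 - 0.99055*I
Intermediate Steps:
x(v, p) = (p + I*√6)/(15 + v) (x(v, p) = (p + √(-6))/(15 + v) = (p + I*√6)/(15 + v))
b(k, T) = -√(T + k)/9 (b(k, T) = -√(k + T)/9 = -√(T + k)/9)
39202 + b(x(6, 11), -80) = 39202 - √(-80 + (11 + I*√6)/(15 + 6))/9 = 39202 - √(-80 + (11 + I*√6)/21)/9 = 39202 - √(-80 + (11/21 + I*√6/21))/9 = 39202 - √(-1669/21 + I*√6/21)/9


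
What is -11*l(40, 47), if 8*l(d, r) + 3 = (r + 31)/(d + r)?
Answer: 671/232 ≈ 2.8922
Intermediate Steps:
l(d, r) = -3/8 + (31 + r)/(8*(d + r)) (l(d, r) = -3/8 + ((r + 31)/(d + r))/8 = -3/8 + ((31 + r)/(d + r))/8 = -3/8 + (31 + r)/(8*(d + r)))
-11*l(40, 47) = -11*(31 - 3*40 - 2*47)/(8*(40 + 47)) = -11*(31 - 120 - 94)/(8*87) = -11*(-183)/(8*87) = -11*(-61/232) = 671/232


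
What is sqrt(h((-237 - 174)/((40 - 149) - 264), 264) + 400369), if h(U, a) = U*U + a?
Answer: sqrt(55739837578)/373 ≈ 632.96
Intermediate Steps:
h(U, a) = a + U**2 (h(U, a) = U**2 + a = a + U**2)
sqrt(h((-237 - 174)/((40 - 149) - 264), 264) + 400369) = sqrt((264 + ((-237 - 174)/((40 - 149) - 264))**2) + 400369) = sqrt((264 + (-411/(-109 - 264))**2) + 400369) = sqrt((264 + (-411/(-373))**2) + 400369) = sqrt((264 + (-411*(-1/373))**2) + 400369) = sqrt((264 + (411/373)**2) + 400369) = sqrt((264 + 168921/139129) + 400369) = sqrt(36898977/139129 + 400369) = sqrt(55739837578/139129) = sqrt(55739837578)/373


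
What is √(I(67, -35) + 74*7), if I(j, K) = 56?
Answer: √574 ≈ 23.958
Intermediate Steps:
√(I(67, -35) + 74*7) = √(56 + 74*7) = √(56 + 518) = √574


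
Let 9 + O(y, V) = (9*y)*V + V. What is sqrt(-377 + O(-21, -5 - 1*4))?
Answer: sqrt(1306) ≈ 36.139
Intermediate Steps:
O(y, V) = -9 + V + 9*V*y (O(y, V) = -9 + ((9*y)*V + V) = -9 + (9*V*y + V) = -9 + (V + 9*V*y) = -9 + V + 9*V*y)
sqrt(-377 + O(-21, -5 - 1*4)) = sqrt(-377 + (-9 + (-5 - 1*4) + 9*(-5 - 1*4)*(-21))) = sqrt(-377 + (-9 + (-5 - 4) + 9*(-5 - 4)*(-21))) = sqrt(-377 + (-9 - 9 + 9*(-9)*(-21))) = sqrt(-377 + (-9 - 9 + 1701)) = sqrt(-377 + 1683) = sqrt(1306)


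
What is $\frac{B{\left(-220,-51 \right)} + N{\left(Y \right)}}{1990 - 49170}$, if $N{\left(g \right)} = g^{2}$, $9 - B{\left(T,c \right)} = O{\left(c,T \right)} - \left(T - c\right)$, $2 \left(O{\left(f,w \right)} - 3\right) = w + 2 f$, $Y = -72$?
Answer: $- \frac{2591}{23590} \approx -0.10983$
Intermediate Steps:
$O{\left(f,w \right)} = 3 + f + \frac{w}{2}$ ($O{\left(f,w \right)} = 3 + \frac{w + 2 f}{2} = 3 + \left(f + \frac{w}{2}\right) = 3 + f + \frac{w}{2}$)
$B{\left(T,c \right)} = 6 + \frac{T}{2} - 2 c$ ($B{\left(T,c \right)} = 9 - \left(\left(3 + c + \frac{T}{2}\right) - \left(T - c\right)\right) = 9 - \left(3 + 2 c - \frac{T}{2}\right) = 6 + \frac{T}{2} - 2 c$)
$\frac{B{\left(-220,-51 \right)} + N{\left(Y \right)}}{1990 - 49170} = \frac{\left(6 + \frac{1}{2} \left(-220\right) - -102\right) + \left(-72\right)^{2}}{1990 - 49170} = \frac{\left(6 - 110 + 102\right) + 5184}{-47180} = \left(-2 + 5184\right) \left(- \frac{1}{47180}\right) = 5182 \left(- \frac{1}{47180}\right) = - \frac{2591}{23590}$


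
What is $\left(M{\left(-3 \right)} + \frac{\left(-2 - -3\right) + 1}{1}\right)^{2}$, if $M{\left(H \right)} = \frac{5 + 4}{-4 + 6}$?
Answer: $\frac{169}{4} \approx 42.25$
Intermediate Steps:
$M{\left(H \right)} = \frac{9}{2}$
$\left(M{\left(-3 \right)} + \frac{\left(-2 - -3\right) + 1}{1}\right)^{2} = \left(\frac{9}{2} + \frac{\left(-2 - -3\right) + 1}{1}\right)^{2} = \left(\frac{9}{2} + \left(\left(-2 + 3\right) + 1\right) 1\right)^{2} = \left(\frac{9}{2} + \left(1 + 1\right) 1\right)^{2} = \left(\frac{9}{2} + 2 \cdot 1\right)^{2} = \left(\frac{9}{2} + 2\right)^{2} = \left(\frac{13}{2}\right)^{2} = \frac{169}{4}$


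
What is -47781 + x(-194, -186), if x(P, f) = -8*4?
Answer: -47813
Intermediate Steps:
x(P, f) = -32
-47781 + x(-194, -186) = -47781 - 32 = -47813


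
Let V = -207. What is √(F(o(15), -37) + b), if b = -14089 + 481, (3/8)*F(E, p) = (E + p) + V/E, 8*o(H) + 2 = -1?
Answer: I*√110121/3 ≈ 110.61*I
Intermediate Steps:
o(H) = -3/8 (o(H) = -¼ + (⅛)*(-1) = -¼ - ⅛ = -3/8)
F(E, p) = -552/E + 8*E/3 + 8*p/3 (F(E, p) = 8*((E + p) - 207/E)/3 = 8*(E + p - 207/E)/3 = -552/E + 8*E/3 + 8*p/3)
b = -13608
√(F(o(15), -37) + b) = √(8*(-207 - 3*(-3/8 - 37)/8)/(3*(-3/8)) - 13608) = √((8/3)*(-8/3)*(-207 - 3/8*(-299/8)) - 13608) = √((8/3)*(-8/3)*(-207 + 897/64) - 13608) = √((8/3)*(-8/3)*(-12351/64) - 13608) = √(4117/3 - 13608) = √(-36707/3) = I*√110121/3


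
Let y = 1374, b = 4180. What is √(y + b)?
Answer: √5554 ≈ 74.525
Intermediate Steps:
√(y + b) = √(1374 + 4180) = √5554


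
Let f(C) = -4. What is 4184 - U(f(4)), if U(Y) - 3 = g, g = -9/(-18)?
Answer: 8361/2 ≈ 4180.5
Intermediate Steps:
g = ½ (g = -9*(-1/18) = ½ ≈ 0.50000)
U(Y) = 7/2 (U(Y) = 3 + ½ = 7/2)
4184 - U(f(4)) = 4184 - 1*7/2 = 4184 - 7/2 = 8361/2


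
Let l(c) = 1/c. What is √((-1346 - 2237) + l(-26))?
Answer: 3*I*√269126/26 ≈ 59.858*I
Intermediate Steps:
√((-1346 - 2237) + l(-26)) = √((-1346 - 2237) + 1/(-26)) = √(-3583 - 1/26) = √(-93159/26) = 3*I*√269126/26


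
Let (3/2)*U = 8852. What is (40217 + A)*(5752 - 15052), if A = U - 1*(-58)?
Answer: -429439900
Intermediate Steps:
U = 17704/3 (U = (2/3)*8852 = 17704/3 ≈ 5901.3)
A = 17878/3 (A = 17704/3 - 1*(-58) = 17704/3 + 58 = 17878/3 ≈ 5959.3)
(40217 + A)*(5752 - 15052) = (40217 + 17878/3)*(5752 - 15052) = (138529/3)*(-9300) = -429439900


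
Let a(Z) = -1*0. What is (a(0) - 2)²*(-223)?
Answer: -892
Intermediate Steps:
a(Z) = 0
(a(0) - 2)²*(-223) = (0 - 2)²*(-223) = (-2)²*(-223) = 4*(-223) = -892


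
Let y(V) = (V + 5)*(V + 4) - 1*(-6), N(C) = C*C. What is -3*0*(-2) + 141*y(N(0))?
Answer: 3666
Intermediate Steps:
N(C) = C²
y(V) = 6 + (4 + V)*(5 + V) (y(V) = (5 + V)*(4 + V) + 6 = (4 + V)*(5 + V) + 6 = 6 + (4 + V)*(5 + V))
-3*0*(-2) + 141*y(N(0)) = -3*0*(-2) + 141*(26 + (0²)² + 9*0²) = 0*(-2) + 141*(26 + 0² + 9*0) = 0 + 141*(26 + 0 + 0) = 0 + 141*26 = 0 + 3666 = 3666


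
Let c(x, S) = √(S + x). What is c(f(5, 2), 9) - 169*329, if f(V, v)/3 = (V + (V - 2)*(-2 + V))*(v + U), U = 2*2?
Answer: -55601 + 3*√29 ≈ -55585.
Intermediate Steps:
U = 4
f(V, v) = 3*(4 + v)*(V + (-2 + V)²) (f(V, v) = 3*((V + (V - 2)*(-2 + V))*(v + 4)) = 3*((V + (-2 + V)*(-2 + V))*(4 + v)) = 3*((V + (-2 + V)²)*(4 + v)) = 3*((4 + v)*(V + (-2 + V)²)) = 3*(4 + v)*(V + (-2 + V)²))
c(f(5, 2), 9) - 169*329 = √(9 + (12*5 + 12*(-2 + 5)² + 3*5*2 + 3*2*(-2 + 5)²)) - 169*329 = √(9 + (60 + 12*3² + 30 + 3*2*3²)) - 55601 = √(9 + (60 + 12*9 + 30 + 3*2*9)) - 55601 = √(9 + (60 + 108 + 30 + 54)) - 55601 = √(9 + 252) - 55601 = √261 - 55601 = 3*√29 - 55601 = -55601 + 3*√29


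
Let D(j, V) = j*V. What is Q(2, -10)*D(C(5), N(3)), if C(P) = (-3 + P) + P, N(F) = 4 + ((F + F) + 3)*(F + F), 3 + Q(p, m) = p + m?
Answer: -4466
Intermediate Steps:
Q(p, m) = -3 + m + p (Q(p, m) = -3 + (p + m) = -3 + (m + p) = -3 + m + p)
N(F) = 4 + 2*F*(3 + 2*F) (N(F) = 4 + (2*F + 3)*(2*F) = 4 + (3 + 2*F)*(2*F) = 4 + 2*F*(3 + 2*F))
C(P) = -3 + 2*P
D(j, V) = V*j
Q(2, -10)*D(C(5), N(3)) = (-3 - 10 + 2)*((4 + 4*3² + 6*3)*(-3 + 2*5)) = -11*(4 + 4*9 + 18)*(-3 + 10) = -11*(4 + 36 + 18)*7 = -638*7 = -11*406 = -4466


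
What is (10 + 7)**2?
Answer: 289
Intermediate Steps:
(10 + 7)**2 = 17**2 = 289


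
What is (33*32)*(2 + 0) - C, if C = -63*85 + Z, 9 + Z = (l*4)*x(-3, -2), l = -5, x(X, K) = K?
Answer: 7436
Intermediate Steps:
Z = 31 (Z = -9 - 5*4*(-2) = -9 - 20*(-2) = -9 + 40 = 31)
C = -5324 (C = -63*85 + 31 = -5355 + 31 = -5324)
(33*32)*(2 + 0) - C = (33*32)*(2 + 0) - 1*(-5324) = 1056*2 + 5324 = 2112 + 5324 = 7436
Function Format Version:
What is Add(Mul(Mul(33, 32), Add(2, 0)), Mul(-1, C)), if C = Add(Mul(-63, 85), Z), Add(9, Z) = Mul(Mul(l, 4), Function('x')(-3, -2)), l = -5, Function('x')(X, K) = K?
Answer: 7436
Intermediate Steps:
Z = 31 (Z = Add(-9, Mul(Mul(-5, 4), -2)) = Add(-9, Mul(-20, -2)) = Add(-9, 40) = 31)
C = -5324 (C = Add(Mul(-63, 85), 31) = Add(-5355, 31) = -5324)
Add(Mul(Mul(33, 32), Add(2, 0)), Mul(-1, C)) = Add(Mul(Mul(33, 32), Add(2, 0)), Mul(-1, -5324)) = Add(Mul(1056, 2), 5324) = Add(2112, 5324) = 7436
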